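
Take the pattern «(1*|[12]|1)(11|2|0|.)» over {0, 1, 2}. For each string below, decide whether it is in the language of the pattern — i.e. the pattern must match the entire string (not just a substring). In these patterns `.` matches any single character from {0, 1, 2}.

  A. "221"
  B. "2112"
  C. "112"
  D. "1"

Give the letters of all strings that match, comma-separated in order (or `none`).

C, D

A. "221" → no match
B. "2112" → no match
C. "112" → match
D. "1" → match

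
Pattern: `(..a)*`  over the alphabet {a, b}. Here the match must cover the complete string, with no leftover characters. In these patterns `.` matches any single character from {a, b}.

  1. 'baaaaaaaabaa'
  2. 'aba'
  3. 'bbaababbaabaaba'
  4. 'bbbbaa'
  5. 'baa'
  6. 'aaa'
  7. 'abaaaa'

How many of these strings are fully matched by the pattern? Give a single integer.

6

1 → match
2 → match
3 → match
4 → no match
5 → match
6 → match
7 → match
Total matched: 6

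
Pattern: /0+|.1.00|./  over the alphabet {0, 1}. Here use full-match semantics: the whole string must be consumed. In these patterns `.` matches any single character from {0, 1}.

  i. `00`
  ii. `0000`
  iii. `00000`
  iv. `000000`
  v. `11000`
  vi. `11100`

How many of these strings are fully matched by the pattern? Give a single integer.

6

i → match
ii → match
iii → match
iv → match
v → match
vi → match
Total matched: 6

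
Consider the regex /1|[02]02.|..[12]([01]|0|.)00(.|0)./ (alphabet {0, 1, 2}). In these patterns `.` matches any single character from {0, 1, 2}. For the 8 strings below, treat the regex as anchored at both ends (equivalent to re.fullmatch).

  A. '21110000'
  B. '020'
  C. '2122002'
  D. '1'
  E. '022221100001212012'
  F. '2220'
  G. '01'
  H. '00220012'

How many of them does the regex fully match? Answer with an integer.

A → match
B → no match
C → no match
D → match
E → no match
F → no match
G → no match
H → match
Total matched: 3

3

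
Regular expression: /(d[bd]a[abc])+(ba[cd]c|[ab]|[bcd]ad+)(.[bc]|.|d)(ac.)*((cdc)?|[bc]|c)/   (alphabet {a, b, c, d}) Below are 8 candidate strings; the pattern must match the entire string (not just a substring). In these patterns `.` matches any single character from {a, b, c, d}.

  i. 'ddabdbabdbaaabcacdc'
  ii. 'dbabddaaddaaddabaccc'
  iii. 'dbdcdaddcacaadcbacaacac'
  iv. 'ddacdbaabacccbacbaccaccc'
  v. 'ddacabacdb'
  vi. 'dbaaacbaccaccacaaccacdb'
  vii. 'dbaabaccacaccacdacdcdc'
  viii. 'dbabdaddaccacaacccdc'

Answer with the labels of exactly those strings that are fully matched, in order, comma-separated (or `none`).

i, ii, iv, v, vi, vii, viii

i → match
ii → match
iii → no match
iv → match
v → match
vi → match
vii → match
viii → match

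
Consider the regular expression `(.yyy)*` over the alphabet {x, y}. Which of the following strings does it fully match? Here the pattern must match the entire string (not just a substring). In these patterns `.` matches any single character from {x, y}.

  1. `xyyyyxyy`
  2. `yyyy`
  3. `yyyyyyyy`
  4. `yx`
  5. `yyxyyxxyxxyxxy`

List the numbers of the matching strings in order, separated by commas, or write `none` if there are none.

1. `xyyyyxyy` → no match
2. `yyyy` → match
3. `yyyyyyyy` → match
4. `yx` → no match
5 → no match

2, 3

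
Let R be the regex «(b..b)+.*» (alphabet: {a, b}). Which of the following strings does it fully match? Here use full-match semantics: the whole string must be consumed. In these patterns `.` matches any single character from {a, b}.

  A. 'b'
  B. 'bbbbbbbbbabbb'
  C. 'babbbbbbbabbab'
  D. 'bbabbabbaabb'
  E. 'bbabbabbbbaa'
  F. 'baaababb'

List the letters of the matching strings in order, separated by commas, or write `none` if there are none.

B, C, D, E

A → no match
B → match
C → match
D → match
E → match
F → no match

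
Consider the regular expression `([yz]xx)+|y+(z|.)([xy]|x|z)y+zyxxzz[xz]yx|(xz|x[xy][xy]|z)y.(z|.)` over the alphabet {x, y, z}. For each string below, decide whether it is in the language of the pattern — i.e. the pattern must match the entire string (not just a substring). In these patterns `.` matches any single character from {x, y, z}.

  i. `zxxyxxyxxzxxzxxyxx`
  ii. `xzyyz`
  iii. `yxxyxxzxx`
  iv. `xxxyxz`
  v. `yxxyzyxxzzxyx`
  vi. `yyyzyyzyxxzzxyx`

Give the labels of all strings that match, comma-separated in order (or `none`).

i, ii, iii, iv, v, vi

i → match
ii. `xzyyz` → match
iii. `yxxyxxzxx` → match
iv. `xxxyxz` → match
v → match
vi → match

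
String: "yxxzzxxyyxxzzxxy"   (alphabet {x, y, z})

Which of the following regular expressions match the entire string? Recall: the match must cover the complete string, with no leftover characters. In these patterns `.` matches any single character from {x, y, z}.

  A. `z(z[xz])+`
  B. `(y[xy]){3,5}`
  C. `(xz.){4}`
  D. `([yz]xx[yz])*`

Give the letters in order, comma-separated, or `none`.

D

A → no match — must start with "zz"
B → no match
C → no match — must start with "xz"
D → match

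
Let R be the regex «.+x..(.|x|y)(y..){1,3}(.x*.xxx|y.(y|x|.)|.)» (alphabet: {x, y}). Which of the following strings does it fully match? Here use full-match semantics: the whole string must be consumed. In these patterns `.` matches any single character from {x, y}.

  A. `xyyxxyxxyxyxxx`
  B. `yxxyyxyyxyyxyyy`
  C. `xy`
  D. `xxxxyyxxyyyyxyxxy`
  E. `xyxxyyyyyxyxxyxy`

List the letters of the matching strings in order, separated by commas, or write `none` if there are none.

A → match
B → match
C. `xy` → no match
D → match
E → match

A, B, D, E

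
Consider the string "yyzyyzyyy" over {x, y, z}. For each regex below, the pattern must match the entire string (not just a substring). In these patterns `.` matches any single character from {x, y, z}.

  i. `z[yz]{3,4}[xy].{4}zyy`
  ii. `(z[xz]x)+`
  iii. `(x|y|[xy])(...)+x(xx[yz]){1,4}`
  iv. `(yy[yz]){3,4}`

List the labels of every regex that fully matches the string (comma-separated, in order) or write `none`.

i → no match — must start with "z"
ii → no match — must start with "z"
iii → no match
iv → match

iv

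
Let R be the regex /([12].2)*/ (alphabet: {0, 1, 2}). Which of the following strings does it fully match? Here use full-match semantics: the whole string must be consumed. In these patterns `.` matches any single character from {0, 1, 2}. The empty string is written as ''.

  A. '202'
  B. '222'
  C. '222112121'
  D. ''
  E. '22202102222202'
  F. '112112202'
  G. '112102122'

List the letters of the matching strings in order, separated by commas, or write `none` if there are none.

A. '202' → match
B. '222' → match
C. '222112121' → no match
D. '' → match
E → no match
F. '112112202' → match
G. '112102122' → match

A, B, D, F, G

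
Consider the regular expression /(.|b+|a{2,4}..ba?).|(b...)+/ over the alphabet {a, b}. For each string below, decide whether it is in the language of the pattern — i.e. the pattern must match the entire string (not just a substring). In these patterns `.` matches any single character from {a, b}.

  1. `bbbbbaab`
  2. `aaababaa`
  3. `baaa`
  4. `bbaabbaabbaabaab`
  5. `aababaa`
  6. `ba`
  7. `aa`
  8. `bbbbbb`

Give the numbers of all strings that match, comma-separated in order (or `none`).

1, 2, 3, 4, 5, 6, 7, 8

1 → match
2 → match
3 → match
4 → match
5 → match
6 → match
7 → match
8 → match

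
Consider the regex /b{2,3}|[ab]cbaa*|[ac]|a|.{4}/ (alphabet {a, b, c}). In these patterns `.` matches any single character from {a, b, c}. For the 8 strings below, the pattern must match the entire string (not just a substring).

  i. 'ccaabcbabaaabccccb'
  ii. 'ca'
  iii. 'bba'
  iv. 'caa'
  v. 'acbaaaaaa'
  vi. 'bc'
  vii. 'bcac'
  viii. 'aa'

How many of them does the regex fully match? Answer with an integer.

2

i → no match
ii → no match
iii → no match
iv → no match
v → match
vi → no match
vii → match
viii → no match
Total matched: 2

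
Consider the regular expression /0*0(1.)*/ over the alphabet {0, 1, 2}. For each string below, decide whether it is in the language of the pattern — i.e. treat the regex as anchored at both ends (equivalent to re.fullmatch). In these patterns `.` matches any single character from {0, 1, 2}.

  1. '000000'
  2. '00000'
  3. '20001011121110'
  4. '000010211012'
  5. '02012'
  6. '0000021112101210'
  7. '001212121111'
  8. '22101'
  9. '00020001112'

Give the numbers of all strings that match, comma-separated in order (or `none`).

1 → match
2 → match
3 → no match
4 → no match
5 → no match
6 → no match
7 → match
8 → no match
9 → no match

1, 2, 7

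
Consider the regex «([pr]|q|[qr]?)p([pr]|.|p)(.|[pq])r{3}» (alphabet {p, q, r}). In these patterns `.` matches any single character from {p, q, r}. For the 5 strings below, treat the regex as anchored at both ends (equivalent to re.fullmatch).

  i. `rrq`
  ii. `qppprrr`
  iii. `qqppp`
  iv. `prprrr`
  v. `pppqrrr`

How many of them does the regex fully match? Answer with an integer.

i → no match — must end with `r`
ii → match
iii → no match — must end with `r`
iv → match
v → match
Total matched: 3

3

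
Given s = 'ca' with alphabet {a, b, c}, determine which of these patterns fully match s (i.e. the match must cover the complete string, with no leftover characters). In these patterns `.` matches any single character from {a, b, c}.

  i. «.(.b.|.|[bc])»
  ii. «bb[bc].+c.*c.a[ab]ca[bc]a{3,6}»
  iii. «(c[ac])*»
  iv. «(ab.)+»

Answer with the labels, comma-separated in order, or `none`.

i, iii

i → match
ii → no match — must start with 'bb'
iii → match
iv → no match — must start with 'ab'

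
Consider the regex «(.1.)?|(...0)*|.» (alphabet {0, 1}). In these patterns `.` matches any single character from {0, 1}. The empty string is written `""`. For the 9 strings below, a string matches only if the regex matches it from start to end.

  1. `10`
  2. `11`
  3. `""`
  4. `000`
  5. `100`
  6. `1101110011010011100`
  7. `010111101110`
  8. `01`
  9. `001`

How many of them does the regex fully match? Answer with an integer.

1. `10` → no match
2. `11` → no match
3. `""` → match
4. `000` → no match
5. `100` → no match
6 → no match
7. `010111101110` → no match
8. `01` → no match
9. `001` → no match
Total matched: 1

1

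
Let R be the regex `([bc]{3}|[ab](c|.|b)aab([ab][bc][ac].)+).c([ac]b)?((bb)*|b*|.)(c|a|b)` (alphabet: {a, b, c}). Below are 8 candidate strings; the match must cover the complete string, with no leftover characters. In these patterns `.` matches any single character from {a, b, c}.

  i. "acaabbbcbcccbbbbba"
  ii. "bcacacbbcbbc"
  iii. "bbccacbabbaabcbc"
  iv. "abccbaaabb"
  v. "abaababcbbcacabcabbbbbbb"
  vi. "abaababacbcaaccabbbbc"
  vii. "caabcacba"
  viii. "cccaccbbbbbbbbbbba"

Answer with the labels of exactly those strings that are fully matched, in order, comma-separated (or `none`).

i → match
ii → no match
iii → no match
iv → no match
v → no match
vi → match
vii → no match
viii → match

i, vi, viii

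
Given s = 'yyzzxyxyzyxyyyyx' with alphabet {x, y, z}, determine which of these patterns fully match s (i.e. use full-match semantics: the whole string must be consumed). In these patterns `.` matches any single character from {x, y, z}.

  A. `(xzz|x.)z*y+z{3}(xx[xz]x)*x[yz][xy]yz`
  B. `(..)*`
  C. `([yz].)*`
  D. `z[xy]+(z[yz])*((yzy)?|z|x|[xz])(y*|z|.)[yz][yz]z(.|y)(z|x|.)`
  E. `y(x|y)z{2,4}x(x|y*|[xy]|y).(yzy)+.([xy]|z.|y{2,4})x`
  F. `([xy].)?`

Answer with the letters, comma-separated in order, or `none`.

A → no match — must end with 'yz'
B → match
C → no match
D → no match — must start with 'z'
E → match
F → no match

B, E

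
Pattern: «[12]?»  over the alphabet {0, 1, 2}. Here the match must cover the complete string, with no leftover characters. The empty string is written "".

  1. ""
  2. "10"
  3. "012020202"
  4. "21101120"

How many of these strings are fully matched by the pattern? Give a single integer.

1

1 → match
2 → no match
3 → no match
4 → no match
Total matched: 1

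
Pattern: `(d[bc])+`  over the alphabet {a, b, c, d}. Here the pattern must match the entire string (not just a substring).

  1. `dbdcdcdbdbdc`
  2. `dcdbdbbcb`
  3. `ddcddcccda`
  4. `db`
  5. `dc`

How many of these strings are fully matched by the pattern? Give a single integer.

1 → match
2 → no match
3 → no match
4 → match
5 → match
Total matched: 3

3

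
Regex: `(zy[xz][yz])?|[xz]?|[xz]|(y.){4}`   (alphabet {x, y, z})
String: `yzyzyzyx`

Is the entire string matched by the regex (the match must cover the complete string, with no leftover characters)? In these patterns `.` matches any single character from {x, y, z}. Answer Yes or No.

Yes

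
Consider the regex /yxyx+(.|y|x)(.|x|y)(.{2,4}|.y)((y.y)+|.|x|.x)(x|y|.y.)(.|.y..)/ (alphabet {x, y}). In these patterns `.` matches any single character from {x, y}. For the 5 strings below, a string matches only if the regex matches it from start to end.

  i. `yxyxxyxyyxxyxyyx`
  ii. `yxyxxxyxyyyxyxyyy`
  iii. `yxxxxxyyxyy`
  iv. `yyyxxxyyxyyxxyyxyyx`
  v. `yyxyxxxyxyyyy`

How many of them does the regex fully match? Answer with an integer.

2

i → match
ii → match
iii. `yxxxxxyyxyy` → no match — must start with `yxyx`
iv → no match — must start with `yxyx`
v → no match — must start with `yxyx`
Total matched: 2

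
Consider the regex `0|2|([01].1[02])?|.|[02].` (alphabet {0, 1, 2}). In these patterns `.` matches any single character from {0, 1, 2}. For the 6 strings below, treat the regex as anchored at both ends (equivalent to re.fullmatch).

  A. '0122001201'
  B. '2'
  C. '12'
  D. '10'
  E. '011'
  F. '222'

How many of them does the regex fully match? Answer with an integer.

A. '0122001201' → no match
B. '2' → match
C. '12' → no match
D. '10' → no match
E. '011' → no match
F. '222' → no match
Total matched: 1

1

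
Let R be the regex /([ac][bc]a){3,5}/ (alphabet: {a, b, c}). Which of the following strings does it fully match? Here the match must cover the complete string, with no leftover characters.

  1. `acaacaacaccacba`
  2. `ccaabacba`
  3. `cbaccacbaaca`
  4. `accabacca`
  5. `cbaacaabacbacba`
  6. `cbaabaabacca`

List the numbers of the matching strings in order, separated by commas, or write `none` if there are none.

1 → match
2. `ccaabacba` → match
3. `cbaccacbaaca` → match
4. `accabacca` → no match
5 → match
6. `cbaabaabacca` → match

1, 2, 3, 5, 6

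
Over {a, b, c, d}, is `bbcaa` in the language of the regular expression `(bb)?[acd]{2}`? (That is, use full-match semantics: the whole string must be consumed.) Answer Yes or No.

No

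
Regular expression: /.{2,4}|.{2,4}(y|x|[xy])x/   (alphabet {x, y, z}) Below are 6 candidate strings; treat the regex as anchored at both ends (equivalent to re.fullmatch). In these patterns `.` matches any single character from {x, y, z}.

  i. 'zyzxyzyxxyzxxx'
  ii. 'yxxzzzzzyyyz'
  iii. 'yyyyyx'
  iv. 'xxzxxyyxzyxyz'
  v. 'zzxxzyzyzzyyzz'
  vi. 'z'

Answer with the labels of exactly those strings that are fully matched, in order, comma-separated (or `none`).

i → no match
ii. 'yxxzzzzzyyyz' → no match
iii. 'yyyyyx' → match
iv → no match
v → no match
vi. 'z' → no match

iii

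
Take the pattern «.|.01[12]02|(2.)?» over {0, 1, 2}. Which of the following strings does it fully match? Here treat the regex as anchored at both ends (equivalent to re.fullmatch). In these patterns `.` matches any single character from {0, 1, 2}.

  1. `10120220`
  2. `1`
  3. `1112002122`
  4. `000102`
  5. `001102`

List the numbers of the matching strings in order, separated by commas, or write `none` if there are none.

1 → no match
2 → match
3 → no match
4 → no match
5 → match

2, 5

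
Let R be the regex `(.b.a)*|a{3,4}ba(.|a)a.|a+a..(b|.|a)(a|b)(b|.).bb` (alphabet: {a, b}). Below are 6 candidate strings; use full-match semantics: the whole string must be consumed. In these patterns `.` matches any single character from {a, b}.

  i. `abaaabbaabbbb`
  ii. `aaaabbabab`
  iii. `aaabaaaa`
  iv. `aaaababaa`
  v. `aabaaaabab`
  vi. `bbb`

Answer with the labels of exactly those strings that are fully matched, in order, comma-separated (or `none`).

iii, iv

i → no match
ii → no match
iii → match
iv → match
v → no match
vi → no match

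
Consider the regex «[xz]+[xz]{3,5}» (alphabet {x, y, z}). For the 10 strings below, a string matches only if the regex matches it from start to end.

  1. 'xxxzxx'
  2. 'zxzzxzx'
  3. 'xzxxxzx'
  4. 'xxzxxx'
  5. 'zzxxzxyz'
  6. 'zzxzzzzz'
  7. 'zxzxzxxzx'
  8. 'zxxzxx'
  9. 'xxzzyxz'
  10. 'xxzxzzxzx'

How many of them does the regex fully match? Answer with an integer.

1. 'xxxzxx' → match
2. 'zxzzxzx' → match
3. 'xzxxxzx' → match
4. 'xxzxxx' → match
5. 'zzxxzxyz' → no match
6. 'zzxzzzzz' → match
7. 'zxzxzxxzx' → match
8. 'zxxzxx' → match
9. 'xxzzyxz' → no match
10. 'xxzxzzxzx' → match
Total matched: 8

8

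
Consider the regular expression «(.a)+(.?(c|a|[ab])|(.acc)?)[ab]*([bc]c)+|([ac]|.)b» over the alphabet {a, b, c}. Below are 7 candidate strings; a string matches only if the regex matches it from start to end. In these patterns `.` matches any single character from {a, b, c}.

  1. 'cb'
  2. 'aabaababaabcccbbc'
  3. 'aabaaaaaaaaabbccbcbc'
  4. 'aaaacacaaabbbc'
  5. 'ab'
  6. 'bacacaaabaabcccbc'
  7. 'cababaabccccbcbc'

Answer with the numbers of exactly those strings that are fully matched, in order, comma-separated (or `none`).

1 → match
2 → no match
3 → match
4 → match
5 → match
6 → match
7 → match

1, 3, 4, 5, 6, 7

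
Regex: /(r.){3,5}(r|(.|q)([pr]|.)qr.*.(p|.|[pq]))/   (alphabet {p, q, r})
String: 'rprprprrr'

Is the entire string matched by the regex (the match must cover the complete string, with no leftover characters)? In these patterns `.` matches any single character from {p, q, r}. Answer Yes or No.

Yes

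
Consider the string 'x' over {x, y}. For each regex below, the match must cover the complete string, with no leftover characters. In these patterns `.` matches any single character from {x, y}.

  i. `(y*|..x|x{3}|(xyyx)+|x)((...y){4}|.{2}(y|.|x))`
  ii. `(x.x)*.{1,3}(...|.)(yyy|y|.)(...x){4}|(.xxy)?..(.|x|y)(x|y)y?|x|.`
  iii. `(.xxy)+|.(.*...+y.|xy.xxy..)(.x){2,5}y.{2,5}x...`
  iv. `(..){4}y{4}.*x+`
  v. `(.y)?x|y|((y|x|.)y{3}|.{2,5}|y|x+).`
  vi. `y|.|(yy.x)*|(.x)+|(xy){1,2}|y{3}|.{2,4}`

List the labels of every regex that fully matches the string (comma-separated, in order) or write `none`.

ii, v, vi

i → no match
ii → match
iii → no match
iv → no match
v → match
vi → match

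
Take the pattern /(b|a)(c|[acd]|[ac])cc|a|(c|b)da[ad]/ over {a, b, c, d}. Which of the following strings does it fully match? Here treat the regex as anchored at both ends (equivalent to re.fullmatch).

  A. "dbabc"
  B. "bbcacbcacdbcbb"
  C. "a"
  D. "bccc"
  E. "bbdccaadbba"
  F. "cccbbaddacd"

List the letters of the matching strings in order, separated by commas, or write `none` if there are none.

A → no match
B → no match
C → match
D → match
E → no match
F → no match

C, D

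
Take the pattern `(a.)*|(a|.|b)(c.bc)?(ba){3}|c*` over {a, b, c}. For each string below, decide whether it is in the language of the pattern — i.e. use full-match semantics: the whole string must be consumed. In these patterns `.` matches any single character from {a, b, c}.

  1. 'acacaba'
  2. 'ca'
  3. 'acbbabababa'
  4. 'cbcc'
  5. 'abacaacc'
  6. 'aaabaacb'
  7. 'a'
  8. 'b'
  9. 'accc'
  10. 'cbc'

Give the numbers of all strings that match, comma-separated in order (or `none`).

1. 'acacaba' → no match
2. 'ca' → no match
3. 'acbbabababa' → no match
4. 'cbcc' → no match
5. 'abacaacc' → no match
6. 'aaabaacb' → no match
7. 'a' → no match
8. 'b' → no match
9. 'accc' → no match
10. 'cbc' → no match

none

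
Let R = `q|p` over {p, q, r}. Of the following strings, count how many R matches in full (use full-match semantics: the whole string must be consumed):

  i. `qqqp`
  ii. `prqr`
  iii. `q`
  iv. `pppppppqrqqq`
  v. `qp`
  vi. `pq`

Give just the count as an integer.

i → no match
ii → no match
iii → match
iv → no match
v → no match
vi → no match
Total matched: 1

1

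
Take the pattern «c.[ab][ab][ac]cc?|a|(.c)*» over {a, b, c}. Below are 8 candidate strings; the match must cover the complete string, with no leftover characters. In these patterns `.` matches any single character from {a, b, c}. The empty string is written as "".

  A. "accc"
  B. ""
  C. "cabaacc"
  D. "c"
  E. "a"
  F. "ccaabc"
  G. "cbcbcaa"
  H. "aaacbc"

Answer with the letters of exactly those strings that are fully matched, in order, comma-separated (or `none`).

A → match
B → match
C → match
D → no match
E → match
F → no match
G → no match
H → no match

A, B, C, E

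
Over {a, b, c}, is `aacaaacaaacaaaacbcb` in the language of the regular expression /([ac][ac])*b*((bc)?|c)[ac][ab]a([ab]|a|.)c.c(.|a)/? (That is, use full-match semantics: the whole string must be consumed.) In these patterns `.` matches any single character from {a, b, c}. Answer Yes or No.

Yes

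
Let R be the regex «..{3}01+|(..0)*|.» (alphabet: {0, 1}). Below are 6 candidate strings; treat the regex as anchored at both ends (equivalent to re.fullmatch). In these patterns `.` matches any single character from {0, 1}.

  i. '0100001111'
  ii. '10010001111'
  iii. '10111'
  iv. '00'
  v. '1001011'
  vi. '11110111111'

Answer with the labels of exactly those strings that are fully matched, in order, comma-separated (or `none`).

v, vi

i → no match
ii → no match
iii → no match
iv → no match
v → match
vi → match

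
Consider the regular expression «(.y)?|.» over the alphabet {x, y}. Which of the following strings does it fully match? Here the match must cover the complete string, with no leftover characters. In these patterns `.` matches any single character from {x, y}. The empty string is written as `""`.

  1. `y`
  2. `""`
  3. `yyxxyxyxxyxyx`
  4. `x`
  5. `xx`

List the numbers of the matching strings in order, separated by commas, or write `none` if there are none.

1 → match
2 → match
3 → no match
4 → match
5 → no match

1, 2, 4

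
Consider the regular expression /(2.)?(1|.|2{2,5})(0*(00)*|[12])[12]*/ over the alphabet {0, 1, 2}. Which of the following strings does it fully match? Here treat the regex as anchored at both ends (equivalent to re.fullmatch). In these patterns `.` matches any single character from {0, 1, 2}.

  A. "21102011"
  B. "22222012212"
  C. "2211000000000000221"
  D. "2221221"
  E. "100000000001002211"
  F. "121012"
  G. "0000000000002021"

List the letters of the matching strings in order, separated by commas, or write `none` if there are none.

A → no match
B → match
C → no match
D → match
E → no match
F → no match
G → no match

B, D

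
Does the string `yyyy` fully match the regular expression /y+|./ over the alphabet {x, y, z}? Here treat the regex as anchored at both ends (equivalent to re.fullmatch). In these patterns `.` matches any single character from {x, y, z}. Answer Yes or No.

Yes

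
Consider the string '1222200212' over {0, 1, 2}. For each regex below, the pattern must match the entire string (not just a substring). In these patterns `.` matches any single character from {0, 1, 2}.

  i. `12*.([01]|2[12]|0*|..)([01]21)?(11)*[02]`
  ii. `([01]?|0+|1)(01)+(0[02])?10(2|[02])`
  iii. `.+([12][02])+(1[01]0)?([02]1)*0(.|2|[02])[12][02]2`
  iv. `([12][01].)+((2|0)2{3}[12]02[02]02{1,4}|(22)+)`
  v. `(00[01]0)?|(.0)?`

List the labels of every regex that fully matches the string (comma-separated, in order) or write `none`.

i → match
ii → no match
iii → no match
iv → no match
v → no match

i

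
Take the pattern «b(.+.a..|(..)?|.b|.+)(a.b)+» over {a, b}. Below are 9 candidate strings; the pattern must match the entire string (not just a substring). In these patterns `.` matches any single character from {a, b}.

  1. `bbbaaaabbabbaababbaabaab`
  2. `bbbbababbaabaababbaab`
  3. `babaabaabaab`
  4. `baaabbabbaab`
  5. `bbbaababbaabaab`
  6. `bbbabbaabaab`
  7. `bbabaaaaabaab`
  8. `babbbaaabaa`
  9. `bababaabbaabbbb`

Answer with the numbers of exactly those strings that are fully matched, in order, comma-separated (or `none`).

1 → match
2 → match
3 → match
4 → match
5 → match
6 → match
7 → match
8 → no match — must end with `b`
9 → no match

1, 2, 3, 4, 5, 6, 7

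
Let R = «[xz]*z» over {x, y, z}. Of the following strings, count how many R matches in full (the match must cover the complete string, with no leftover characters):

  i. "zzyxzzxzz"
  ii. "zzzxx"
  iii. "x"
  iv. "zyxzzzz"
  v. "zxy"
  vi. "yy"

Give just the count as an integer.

i → no match
ii → no match — must end with "z"
iii → no match — must end with "z"
iv → no match
v → no match — must end with "z"
vi → no match — must end with "z"
Total matched: 0

0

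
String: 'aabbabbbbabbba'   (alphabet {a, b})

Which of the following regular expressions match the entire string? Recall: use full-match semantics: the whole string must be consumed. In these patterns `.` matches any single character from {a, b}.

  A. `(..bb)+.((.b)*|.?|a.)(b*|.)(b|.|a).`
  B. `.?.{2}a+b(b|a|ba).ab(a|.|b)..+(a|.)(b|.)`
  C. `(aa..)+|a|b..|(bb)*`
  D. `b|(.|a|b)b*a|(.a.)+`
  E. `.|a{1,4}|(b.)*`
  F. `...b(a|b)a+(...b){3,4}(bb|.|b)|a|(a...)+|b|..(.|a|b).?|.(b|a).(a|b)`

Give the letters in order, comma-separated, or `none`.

A

A → match
B → no match
C → no match
D → no match
E → no match
F → no match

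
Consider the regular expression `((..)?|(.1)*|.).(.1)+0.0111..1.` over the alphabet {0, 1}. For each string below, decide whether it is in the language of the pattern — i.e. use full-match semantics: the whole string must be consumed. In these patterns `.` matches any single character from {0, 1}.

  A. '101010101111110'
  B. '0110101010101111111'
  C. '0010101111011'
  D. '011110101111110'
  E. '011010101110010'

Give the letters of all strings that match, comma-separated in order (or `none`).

A → match
B → match
C → match
D → match
E → match

A, B, C, D, E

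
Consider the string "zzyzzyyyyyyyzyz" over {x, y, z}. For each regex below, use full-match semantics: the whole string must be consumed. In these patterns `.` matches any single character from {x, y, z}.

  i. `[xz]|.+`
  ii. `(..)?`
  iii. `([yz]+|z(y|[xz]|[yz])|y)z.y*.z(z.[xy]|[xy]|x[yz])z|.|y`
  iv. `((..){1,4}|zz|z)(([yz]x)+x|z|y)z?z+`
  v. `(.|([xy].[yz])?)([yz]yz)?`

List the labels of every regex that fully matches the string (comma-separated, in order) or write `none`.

i → match
ii → no match
iii → match
iv → no match
v → no match

i, iii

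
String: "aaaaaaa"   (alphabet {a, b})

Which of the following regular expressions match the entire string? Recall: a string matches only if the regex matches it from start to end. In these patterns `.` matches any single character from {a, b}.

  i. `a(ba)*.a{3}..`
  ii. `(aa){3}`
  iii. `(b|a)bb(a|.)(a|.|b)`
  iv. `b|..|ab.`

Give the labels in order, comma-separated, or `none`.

i → match
ii → no match
iii → no match
iv → no match

i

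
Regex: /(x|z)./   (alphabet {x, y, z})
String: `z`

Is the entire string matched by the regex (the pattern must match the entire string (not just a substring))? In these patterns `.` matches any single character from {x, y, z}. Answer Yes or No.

No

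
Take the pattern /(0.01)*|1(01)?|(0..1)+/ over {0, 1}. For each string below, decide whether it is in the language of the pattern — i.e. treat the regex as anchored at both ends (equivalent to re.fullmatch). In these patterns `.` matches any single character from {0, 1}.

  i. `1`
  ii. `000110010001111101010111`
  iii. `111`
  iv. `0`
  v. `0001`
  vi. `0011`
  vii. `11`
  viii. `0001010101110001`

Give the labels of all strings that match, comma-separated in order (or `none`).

i → match
ii → no match
iii → no match
iv → no match
v → match
vi → match
vii → no match
viii → match

i, v, vi, viii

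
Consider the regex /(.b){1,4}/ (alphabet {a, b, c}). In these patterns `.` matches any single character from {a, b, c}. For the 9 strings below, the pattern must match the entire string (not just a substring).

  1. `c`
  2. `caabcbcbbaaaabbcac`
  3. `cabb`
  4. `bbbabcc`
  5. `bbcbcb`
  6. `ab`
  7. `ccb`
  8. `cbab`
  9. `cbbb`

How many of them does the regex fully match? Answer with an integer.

1 → no match — must end with `b`
2 → no match — must end with `b`
3 → no match
4 → no match — must end with `b`
5 → match
6 → match
7 → no match
8 → match
9 → match
Total matched: 4

4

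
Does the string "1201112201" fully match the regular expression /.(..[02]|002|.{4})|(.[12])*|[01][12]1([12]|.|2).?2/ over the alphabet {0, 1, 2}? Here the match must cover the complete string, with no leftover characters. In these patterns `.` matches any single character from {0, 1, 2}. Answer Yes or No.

Yes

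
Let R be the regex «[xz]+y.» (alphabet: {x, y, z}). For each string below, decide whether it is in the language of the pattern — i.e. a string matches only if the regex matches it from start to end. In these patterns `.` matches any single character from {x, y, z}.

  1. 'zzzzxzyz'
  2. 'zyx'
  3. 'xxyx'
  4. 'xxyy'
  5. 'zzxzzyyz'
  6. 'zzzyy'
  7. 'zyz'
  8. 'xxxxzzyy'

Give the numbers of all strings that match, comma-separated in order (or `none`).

1, 2, 3, 4, 6, 7, 8

1. 'zzzzxzyz' → match
2. 'zyx' → match
3. 'xxyx' → match
4. 'xxyy' → match
5. 'zzxzzyyz' → no match
6. 'zzzyy' → match
7. 'zyz' → match
8. 'xxxxzzyy' → match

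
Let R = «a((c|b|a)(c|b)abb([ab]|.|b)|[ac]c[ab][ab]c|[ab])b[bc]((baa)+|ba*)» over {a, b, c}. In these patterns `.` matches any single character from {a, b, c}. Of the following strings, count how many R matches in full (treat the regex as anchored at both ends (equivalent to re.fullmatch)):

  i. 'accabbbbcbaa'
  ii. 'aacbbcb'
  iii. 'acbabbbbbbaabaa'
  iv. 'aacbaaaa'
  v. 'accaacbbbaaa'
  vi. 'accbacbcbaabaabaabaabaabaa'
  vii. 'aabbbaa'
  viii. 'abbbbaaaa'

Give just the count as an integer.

6

i → match
ii → no match
iii → match
iv → no match
v → match
vi → match
vii → match
viii → match
Total matched: 6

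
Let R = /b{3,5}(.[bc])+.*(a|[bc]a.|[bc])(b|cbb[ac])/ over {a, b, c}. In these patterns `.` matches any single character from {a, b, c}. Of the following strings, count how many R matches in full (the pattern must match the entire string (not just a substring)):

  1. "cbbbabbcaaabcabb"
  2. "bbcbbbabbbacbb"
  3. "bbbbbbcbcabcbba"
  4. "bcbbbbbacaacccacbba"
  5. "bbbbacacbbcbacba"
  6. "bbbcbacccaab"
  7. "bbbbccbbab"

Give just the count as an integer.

3

1 → no match — must start with "b"
2 → no match
3 → match
4 → no match
5 → no match
6 → match
7 → match
Total matched: 3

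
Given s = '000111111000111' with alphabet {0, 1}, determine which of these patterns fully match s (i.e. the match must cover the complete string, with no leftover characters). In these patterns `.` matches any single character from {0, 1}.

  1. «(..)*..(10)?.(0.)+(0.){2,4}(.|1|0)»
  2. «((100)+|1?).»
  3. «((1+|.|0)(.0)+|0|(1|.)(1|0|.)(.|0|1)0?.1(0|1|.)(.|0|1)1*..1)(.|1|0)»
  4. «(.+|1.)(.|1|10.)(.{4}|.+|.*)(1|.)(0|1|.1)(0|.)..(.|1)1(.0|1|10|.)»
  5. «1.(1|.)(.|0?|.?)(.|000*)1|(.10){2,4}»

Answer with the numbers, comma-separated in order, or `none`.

4

1 → no match
2 → no match
3 → no match
4 → match
5 → no match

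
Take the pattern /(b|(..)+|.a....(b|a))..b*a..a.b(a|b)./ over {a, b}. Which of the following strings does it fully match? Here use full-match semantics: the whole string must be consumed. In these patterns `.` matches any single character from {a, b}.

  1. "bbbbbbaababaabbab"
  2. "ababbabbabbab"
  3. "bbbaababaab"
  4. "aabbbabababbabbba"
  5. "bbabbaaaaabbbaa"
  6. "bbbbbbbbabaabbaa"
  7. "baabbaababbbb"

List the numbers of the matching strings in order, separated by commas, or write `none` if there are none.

1 → match
2 → match
3. "bbbaababaab" → no match
4 → match
5 → no match
6 → match
7 → match

1, 2, 4, 6, 7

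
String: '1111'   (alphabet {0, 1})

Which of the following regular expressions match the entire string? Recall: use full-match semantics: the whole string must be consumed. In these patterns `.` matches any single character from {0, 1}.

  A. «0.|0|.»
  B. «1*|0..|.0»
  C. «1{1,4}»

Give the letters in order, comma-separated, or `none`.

B, C

A → no match
B → match
C → match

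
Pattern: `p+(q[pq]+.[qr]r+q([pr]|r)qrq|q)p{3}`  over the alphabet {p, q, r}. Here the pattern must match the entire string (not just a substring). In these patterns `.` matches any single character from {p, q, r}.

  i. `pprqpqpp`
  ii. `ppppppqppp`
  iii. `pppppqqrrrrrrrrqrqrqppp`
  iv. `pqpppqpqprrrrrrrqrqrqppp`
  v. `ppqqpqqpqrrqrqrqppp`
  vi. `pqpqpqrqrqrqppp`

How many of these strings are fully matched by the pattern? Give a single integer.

5

i → no match
ii → match
iii → match
iv → match
v → match
vi → match
Total matched: 5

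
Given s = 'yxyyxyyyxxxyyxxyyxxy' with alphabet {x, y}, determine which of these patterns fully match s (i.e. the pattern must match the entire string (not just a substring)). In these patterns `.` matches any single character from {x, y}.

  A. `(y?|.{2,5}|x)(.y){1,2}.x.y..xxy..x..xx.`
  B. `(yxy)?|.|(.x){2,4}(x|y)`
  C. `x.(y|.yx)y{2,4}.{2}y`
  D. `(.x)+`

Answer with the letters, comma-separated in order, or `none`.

A

A → match
B → no match
C → no match — must start with 'x'
D → no match — must end with 'x'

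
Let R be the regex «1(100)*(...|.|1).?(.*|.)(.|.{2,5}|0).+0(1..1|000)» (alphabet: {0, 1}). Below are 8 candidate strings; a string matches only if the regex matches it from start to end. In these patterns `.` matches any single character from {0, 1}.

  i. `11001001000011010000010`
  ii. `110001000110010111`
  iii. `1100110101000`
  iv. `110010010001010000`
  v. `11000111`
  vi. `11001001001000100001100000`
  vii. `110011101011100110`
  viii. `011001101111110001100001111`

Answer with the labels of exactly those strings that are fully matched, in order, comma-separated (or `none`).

i → no match
ii → no match
iii → no match
iv → match
v → no match
vi → match
vii → no match
viii → no match — must start with `1`

iv, vi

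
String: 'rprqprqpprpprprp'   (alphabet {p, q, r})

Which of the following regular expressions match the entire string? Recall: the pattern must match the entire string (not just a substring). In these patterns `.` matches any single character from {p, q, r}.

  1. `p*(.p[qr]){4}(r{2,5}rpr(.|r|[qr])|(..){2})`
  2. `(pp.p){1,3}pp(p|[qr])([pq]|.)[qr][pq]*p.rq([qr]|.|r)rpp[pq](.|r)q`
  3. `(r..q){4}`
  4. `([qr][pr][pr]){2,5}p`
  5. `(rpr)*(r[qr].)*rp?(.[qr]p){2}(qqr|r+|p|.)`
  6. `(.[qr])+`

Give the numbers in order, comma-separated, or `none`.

1 → no match
2 → no match — must start with 'pp'
3 → no match — must end with 'q'
4 → match
5 → no match
6 → no match

4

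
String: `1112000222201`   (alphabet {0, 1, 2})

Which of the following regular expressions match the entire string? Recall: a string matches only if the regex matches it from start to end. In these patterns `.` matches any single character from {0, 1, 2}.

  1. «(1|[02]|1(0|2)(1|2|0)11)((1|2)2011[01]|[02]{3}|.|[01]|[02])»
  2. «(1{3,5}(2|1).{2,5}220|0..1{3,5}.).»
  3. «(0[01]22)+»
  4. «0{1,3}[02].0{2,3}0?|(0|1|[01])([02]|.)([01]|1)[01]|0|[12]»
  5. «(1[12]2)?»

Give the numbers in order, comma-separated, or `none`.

2

1 → no match
2 → match
3 → no match — must start with `0`
4 → no match
5 → no match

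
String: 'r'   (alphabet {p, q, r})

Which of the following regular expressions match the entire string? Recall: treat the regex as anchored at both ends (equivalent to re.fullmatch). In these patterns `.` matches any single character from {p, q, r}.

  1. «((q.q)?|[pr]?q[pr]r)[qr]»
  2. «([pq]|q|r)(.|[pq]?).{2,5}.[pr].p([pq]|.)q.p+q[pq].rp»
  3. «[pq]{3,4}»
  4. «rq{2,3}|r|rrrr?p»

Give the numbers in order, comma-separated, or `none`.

1, 4

1 → match
2 → no match — must end with 'rp'
3 → no match
4 → match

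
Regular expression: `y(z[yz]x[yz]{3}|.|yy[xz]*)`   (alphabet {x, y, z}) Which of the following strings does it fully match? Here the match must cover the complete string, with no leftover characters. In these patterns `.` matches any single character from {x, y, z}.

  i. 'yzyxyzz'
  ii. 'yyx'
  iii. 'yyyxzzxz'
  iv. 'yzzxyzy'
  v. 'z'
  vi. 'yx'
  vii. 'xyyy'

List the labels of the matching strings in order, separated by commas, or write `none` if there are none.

i, iii, iv, vi

i → match
ii → no match
iii → match
iv → match
v → no match — must start with 'y'
vi → match
vii → no match — must start with 'y'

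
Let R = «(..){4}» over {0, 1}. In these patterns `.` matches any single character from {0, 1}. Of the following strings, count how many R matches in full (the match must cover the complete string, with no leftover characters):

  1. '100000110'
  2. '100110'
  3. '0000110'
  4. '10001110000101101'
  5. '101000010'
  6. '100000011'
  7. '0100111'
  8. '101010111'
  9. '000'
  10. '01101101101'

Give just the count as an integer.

0

1. '100000110' → no match
2. '100110' → no match
3. '0000110' → no match
4 → no match
5. '101000010' → no match
6. '100000011' → no match
7. '0100111' → no match
8. '101010111' → no match
9. '000' → no match
10. '01101101101' → no match
Total matched: 0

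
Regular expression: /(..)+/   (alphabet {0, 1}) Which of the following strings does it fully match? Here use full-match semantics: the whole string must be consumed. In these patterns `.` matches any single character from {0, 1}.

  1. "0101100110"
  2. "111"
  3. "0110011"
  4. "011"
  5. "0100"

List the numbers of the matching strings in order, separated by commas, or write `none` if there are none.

1, 5

1 → match
2 → no match
3 → no match
4 → no match
5 → match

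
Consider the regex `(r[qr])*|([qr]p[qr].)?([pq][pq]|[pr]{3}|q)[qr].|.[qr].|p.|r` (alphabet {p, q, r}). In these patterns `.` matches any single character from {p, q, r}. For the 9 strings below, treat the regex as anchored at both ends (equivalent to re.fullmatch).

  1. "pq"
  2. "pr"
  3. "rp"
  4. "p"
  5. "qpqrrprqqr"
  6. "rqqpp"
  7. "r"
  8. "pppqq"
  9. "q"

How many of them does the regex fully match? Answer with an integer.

1. "pq" → match
2. "pr" → match
3. "rp" → no match
4. "p" → no match
5. "qpqrrprqqr" → no match
6. "rqqpp" → no match
7. "r" → match
8. "pppqq" → match
9. "q" → no match
Total matched: 4

4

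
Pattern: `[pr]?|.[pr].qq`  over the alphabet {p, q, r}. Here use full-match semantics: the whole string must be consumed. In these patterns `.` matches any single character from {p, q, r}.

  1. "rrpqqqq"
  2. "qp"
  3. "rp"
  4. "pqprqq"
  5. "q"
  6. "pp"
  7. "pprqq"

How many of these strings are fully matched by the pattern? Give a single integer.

1 → no match
2 → no match
3 → no match
4 → no match
5 → no match
6 → no match
7 → match
Total matched: 1

1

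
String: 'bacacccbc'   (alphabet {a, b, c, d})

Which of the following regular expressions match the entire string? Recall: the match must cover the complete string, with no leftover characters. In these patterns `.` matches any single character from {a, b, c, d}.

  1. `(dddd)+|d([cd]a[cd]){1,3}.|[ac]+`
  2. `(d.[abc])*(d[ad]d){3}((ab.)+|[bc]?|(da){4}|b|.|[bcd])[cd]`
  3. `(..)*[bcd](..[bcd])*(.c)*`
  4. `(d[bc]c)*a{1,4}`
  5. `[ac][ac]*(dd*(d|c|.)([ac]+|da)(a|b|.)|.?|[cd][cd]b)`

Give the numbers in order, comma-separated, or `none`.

3

1 → no match
2 → no match
3 → match
4 → no match — must end with 'a'
5 → no match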